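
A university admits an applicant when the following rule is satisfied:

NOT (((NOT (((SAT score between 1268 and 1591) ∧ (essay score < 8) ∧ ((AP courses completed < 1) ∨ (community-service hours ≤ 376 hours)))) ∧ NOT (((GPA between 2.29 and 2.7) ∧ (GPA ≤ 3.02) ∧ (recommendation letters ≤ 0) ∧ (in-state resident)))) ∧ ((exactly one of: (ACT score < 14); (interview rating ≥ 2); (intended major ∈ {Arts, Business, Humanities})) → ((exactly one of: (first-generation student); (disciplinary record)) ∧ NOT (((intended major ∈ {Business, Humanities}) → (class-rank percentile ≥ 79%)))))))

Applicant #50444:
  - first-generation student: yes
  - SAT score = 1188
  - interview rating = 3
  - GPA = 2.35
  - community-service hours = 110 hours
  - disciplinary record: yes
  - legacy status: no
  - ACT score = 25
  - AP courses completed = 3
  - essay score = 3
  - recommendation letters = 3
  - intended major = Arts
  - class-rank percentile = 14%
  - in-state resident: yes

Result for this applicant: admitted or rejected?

Atomic conditions:
  SAT score between 1268 and 1591: 1188 in [1268, 1591] is false
  essay score < 8: 3 < 8 is true
  AP courses completed < 1: 3 < 1 is false
  community-service hours ≤ 376 hours: 110 ≤ 376 is true
  GPA between 2.29 and 2.7: 2.35 in [2.29, 2.7] is true
  GPA ≤ 3.02: 2.35 ≤ 3.02 is true
  recommendation letters ≤ 0: 3 ≤ 0 is false
  in-state resident: yes → true
  ACT score < 14: 25 < 14 is false
  interview rating ≥ 2: 3 ≥ 2 is true
  intended major ∈ {Arts, Business, Humanities}: Arts is in the set → true
  first-generation student: yes → true
  disciplinary record: yes → true
  intended major ∈ {Business, Humanities}: Arts is not in the set → false
  class-rank percentile ≥ 79%: 14 ≥ 79 is false
Combine:
[1.1.1.1.3] false OR true = true
[1.1.1.1] false AND true AND true = false
[1.1.1] NOT false = true
[1.1.2.1] true AND true AND false AND true = false
[1.1.2] NOT false = true
[1.1] true AND true = true
[1.2.1] exactly-one(false, true, true) = false
[1.2.2.1] exactly-one(true, true) = false
[1.2.2.2.1] false → false (antecedent false ⇒ implication holds) = true
[1.2.2.2] NOT true = false
[1.2.2] false AND false = false
[1.2] false → false (antecedent false ⇒ implication holds) = true
[1] true AND true = true
[root] NOT true = false
Overall: false → rejected

Rejected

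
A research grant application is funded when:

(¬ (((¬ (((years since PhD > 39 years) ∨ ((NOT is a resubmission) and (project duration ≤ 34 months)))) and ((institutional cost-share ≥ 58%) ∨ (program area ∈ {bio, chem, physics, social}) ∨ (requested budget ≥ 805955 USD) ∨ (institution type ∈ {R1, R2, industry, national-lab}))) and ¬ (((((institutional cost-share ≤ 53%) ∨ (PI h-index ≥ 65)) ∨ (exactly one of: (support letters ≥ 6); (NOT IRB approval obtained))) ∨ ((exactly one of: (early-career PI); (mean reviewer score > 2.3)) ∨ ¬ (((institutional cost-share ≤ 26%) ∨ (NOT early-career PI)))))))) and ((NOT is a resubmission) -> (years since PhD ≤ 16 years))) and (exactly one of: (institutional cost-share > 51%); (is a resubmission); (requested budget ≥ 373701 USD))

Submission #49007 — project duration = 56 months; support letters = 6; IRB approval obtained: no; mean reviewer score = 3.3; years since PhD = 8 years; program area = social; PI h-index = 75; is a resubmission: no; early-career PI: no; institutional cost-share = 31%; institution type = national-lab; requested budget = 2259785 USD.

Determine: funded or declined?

Atomic conditions:
  years since PhD > 39 years: 8 > 39 is false
  NOT is a resubmission: no → true
  project duration ≤ 34 months: 56 ≤ 34 is false
  institutional cost-share ≥ 58%: 31 ≥ 58 is false
  program area ∈ {bio, chem, physics, social}: social is in the set → true
  requested budget ≥ 805955 USD: 2259785 ≥ 805955 is true
  institution type ∈ {R1, R2, industry, national-lab}: national-lab is in the set → true
  institutional cost-share ≤ 53%: 31 ≤ 53 is true
  PI h-index ≥ 65: 75 ≥ 65 is true
  support letters ≥ 6: 6 ≥ 6 is true
  NOT IRB approval obtained: no → true
  early-career PI: no → false
  mean reviewer score > 2.3: 3.3 > 2.3 is true
  institutional cost-share ≤ 26%: 31 ≤ 26 is false
  NOT early-career PI: no → true
  years since PhD ≤ 16 years: 8 ≤ 16 is true
  institutional cost-share > 51%: 31 > 51 is false
  is a resubmission: no → false
  requested budget ≥ 373701 USD: 2259785 ≥ 373701 is true
Combine:
[1.1.1.1.1.1.2] true AND false = false
[1.1.1.1.1.1] false OR false = false
[1.1.1.1.1] NOT false = true
[1.1.1.1.2] false OR true OR true OR true = true
[1.1.1.1] true AND true = true
[1.1.1.2.1.1.1] true OR true = true
[1.1.1.2.1.1.2] exactly-one(true, true) = false
[1.1.1.2.1.1] true OR false = true
[1.1.1.2.1.2.1] exactly-one(false, true) = true
[1.1.1.2.1.2.2.1] false OR true = true
[1.1.1.2.1.2.2] NOT true = false
[1.1.1.2.1.2] true OR false = true
[1.1.1.2.1] true OR true = true
[1.1.1.2] NOT true = false
[1.1.1] true AND false = false
[1.1] NOT false = true
[1.2] true → true = true
[1] true AND true = true
[2] exactly-one(false, false, true) = true
[root] true AND true = true
Overall: true → funded

Funded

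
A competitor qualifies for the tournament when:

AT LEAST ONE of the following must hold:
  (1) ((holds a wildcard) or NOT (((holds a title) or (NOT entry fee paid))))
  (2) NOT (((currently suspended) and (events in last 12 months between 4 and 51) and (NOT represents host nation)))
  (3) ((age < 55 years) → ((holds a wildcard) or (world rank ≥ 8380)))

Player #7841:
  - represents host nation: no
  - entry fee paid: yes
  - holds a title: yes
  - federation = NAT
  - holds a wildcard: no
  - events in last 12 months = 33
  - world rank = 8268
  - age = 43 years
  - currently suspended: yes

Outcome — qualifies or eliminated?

Atomic conditions:
  holds a wildcard: no → false
  holds a title: yes → true
  NOT entry fee paid: yes → false
  currently suspended: yes → true
  events in last 12 months between 4 and 51: 33 in [4, 51] is true
  NOT represents host nation: no → true
  age < 55 years: 43 < 55 is true
  world rank ≥ 8380: 8268 ≥ 8380 is false
Combine:
[1.2.1] true OR false = true
[1.2] NOT true = false
[1] false OR false = false
[2.1] true AND true AND true = true
[2] NOT true = false
[3.2] false OR false = false
[3] true → false = false
[root] false OR false OR false = false
Overall: false → eliminated

Eliminated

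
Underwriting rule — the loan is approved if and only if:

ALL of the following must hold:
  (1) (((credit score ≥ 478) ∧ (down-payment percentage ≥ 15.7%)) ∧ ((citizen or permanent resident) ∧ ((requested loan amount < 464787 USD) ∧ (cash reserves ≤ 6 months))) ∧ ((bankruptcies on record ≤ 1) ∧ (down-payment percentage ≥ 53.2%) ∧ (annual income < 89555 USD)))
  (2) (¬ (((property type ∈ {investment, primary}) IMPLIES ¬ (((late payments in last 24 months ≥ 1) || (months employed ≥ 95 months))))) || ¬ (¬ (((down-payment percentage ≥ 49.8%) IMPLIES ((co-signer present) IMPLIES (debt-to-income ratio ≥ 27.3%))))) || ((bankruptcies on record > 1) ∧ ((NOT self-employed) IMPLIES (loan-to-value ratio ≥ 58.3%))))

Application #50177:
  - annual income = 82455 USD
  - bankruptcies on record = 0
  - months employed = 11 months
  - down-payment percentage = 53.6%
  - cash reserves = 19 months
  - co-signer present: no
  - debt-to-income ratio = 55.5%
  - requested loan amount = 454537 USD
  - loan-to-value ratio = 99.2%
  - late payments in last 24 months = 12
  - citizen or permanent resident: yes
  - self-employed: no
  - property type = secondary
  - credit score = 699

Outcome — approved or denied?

Atomic conditions:
  credit score ≥ 478: 699 ≥ 478 is true
  down-payment percentage ≥ 15.7%: 53.6 ≥ 15.7 is true
  citizen or permanent resident: yes → true
  requested loan amount < 464787 USD: 454537 < 464787 is true
  cash reserves ≤ 6 months: 19 ≤ 6 is false
  bankruptcies on record ≤ 1: 0 ≤ 1 is true
  down-payment percentage ≥ 53.2%: 53.6 ≥ 53.2 is true
  annual income < 89555 USD: 82455 < 89555 is true
  property type ∈ {investment, primary}: secondary is not in the set → false
  late payments in last 24 months ≥ 1: 12 ≥ 1 is true
  months employed ≥ 95 months: 11 ≥ 95 is false
  down-payment percentage ≥ 49.8%: 53.6 ≥ 49.8 is true
  co-signer present: no → false
  debt-to-income ratio ≥ 27.3%: 55.5 ≥ 27.3 is true
  bankruptcies on record > 1: 0 > 1 is false
  NOT self-employed: no → true
  loan-to-value ratio ≥ 58.3%: 99.2 ≥ 58.3 is true
Combine:
[1.1] true AND true = true
[1.2.2] true AND false = false
[1.2] true AND false = false
[1.3] true AND true AND true = true
[1] true AND false AND true = false
[2.1.1.2.1] true OR false = true
[2.1.1.2] NOT true = false
[2.1.1] false → false (antecedent false ⇒ implication holds) = true
[2.1] NOT true = false
[2.2.1.1.2] false → true (antecedent false ⇒ implication holds) = true
[2.2.1.1] true → true = true
[2.2.1] NOT true = false
[2.2] NOT false = true
[2.3.2] true → true = true
[2.3] false AND true = false
[2] false OR true OR false = true
[root] false AND true = false
Overall: false → denied

Denied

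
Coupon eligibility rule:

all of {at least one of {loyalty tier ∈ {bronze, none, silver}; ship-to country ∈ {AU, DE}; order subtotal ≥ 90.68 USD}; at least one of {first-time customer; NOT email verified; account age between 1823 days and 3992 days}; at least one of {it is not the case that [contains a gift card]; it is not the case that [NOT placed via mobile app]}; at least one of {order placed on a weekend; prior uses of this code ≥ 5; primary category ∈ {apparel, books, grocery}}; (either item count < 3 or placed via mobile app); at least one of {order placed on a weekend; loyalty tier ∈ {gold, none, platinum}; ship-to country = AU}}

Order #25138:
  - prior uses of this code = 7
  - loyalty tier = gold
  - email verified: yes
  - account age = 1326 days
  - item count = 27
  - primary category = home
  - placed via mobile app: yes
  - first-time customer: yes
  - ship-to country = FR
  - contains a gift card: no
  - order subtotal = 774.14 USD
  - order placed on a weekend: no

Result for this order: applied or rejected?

Applied

Atomic conditions:
  loyalty tier ∈ {bronze, none, silver}: gold is not in the set → false
  ship-to country ∈ {AU, DE}: FR is not in the set → false
  order subtotal ≥ 90.68 USD: 774.14 ≥ 90.68 is true
  first-time customer: yes → true
  NOT email verified: yes → false
  account age between 1823 days and 3992 days: 1326 in [1823, 3992] is false
  contains a gift card: no → false
  NOT placed via mobile app: yes → false
  order placed on a weekend: no → false
  prior uses of this code ≥ 5: 7 ≥ 5 is true
  primary category ∈ {apparel, books, grocery}: home is not in the set → false
  item count < 3: 27 < 3 is false
  placed via mobile app: yes → true
  loyalty tier ∈ {gold, none, platinum}: gold is in the set → true
  ship-to country = AU: FR == AU is false
Combine:
[1] false OR false OR true = true
[2] true OR false OR false = true
[3.1] NOT false = true
[3.2] NOT false = true
[3] true OR true = true
[4] false OR true OR false = true
[5] false OR true = true
[6] false OR true OR false = true
[root] true AND true AND true AND true AND true AND true = true
Overall: true → applied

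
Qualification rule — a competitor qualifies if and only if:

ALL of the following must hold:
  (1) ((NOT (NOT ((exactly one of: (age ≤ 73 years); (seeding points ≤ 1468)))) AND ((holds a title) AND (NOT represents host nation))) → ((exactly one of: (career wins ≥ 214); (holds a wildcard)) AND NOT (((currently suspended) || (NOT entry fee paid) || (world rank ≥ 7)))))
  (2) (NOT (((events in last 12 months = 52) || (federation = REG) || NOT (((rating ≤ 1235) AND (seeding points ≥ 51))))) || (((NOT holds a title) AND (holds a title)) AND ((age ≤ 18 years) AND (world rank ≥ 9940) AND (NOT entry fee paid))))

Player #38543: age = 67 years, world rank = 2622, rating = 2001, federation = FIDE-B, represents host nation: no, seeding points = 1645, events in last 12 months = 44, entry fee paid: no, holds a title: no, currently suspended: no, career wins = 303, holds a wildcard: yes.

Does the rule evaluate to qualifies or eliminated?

Atomic conditions:
  age ≤ 73 years: 67 ≤ 73 is true
  seeding points ≤ 1468: 1645 ≤ 1468 is false
  holds a title: no → false
  NOT represents host nation: no → true
  career wins ≥ 214: 303 ≥ 214 is true
  holds a wildcard: yes → true
  currently suspended: no → false
  NOT entry fee paid: no → true
  world rank ≥ 7: 2622 ≥ 7 is true
  events in last 12 months = 52: 44 == 52 is false
  federation = REG: FIDE-B == REG is false
  rating ≤ 1235: 2001 ≤ 1235 is false
  seeding points ≥ 51: 1645 ≥ 51 is true
  NOT holds a title: no → true
  age ≤ 18 years: 67 ≤ 18 is false
  world rank ≥ 9940: 2622 ≥ 9940 is false
Combine:
[1.1.1.1.1] exactly-one(true, false) = true
[1.1.1.1] NOT true = false
[1.1.1] NOT false = true
[1.1.2] false AND true = false
[1.1] true AND false = false
[1.2.1] exactly-one(true, true) = false
[1.2.2.1] false OR true OR true = true
[1.2.2] NOT true = false
[1.2] false AND false = false
[1] false → false (antecedent false ⇒ implication holds) = true
[2.1.1.3.1] false AND true = false
[2.1.1.3] NOT false = true
[2.1.1] false OR false OR true = true
[2.1] NOT true = false
[2.2.1] true AND false = false
[2.2.2] false AND false AND true = false
[2.2] false AND false = false
[2] false OR false = false
[root] true AND false = false
Overall: false → eliminated

Eliminated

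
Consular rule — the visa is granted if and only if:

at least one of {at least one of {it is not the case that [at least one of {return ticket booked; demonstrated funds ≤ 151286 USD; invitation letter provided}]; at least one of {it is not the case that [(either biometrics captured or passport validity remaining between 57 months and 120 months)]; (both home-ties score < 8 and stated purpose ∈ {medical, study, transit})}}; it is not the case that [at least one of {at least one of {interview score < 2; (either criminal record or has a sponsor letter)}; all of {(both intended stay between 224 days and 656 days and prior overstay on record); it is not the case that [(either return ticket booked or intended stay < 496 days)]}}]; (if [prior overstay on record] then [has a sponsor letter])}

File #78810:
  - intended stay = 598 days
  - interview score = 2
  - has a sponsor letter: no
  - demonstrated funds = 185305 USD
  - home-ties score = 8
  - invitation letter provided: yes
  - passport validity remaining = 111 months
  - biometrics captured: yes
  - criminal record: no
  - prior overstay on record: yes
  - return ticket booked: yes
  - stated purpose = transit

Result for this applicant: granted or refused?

Atomic conditions:
  return ticket booked: yes → true
  demonstrated funds ≤ 151286 USD: 185305 ≤ 151286 is false
  invitation letter provided: yes → true
  biometrics captured: yes → true
  passport validity remaining between 57 months and 120 months: 111 in [57, 120] is true
  home-ties score < 8: 8 < 8 is false
  stated purpose ∈ {medical, study, transit}: transit is in the set → true
  interview score < 2: 2 < 2 is false
  criminal record: no → false
  has a sponsor letter: no → false
  intended stay between 224 days and 656 days: 598 in [224, 656] is true
  prior overstay on record: yes → true
  intended stay < 496 days: 598 < 496 is false
Combine:
[1.1.1] true OR false OR true = true
[1.1] NOT true = false
[1.2.1.1] true OR true = true
[1.2.1] NOT true = false
[1.2.2] false AND true = false
[1.2] false OR false = false
[1] false OR false = false
[2.1.1.2] false OR false = false
[2.1.1] false OR false = false
[2.1.2.1] true AND true = true
[2.1.2.2.1] true OR false = true
[2.1.2.2] NOT true = false
[2.1.2] true AND false = false
[2.1] false OR false = false
[2] NOT false = true
[3] true → false = false
[root] false OR true OR false = true
Overall: true → granted

Granted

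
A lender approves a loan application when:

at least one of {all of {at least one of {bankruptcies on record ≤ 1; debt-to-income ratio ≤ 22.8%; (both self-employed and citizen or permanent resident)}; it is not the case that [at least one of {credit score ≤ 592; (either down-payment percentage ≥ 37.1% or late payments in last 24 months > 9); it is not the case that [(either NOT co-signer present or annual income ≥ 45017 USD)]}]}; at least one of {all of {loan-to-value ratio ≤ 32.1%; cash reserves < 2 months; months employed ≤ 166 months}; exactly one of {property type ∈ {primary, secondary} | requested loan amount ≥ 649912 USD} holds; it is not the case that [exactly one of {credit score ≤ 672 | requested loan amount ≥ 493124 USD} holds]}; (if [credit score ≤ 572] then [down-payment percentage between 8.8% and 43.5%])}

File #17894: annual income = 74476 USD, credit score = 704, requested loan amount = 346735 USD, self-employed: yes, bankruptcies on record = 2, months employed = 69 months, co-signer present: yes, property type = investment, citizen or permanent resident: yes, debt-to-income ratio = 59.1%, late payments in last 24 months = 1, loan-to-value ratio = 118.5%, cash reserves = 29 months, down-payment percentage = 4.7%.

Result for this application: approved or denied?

Atomic conditions:
  bankruptcies on record ≤ 1: 2 ≤ 1 is false
  debt-to-income ratio ≤ 22.8%: 59.1 ≤ 22.8 is false
  self-employed: yes → true
  citizen or permanent resident: yes → true
  credit score ≤ 592: 704 ≤ 592 is false
  down-payment percentage ≥ 37.1%: 4.7 ≥ 37.1 is false
  late payments in last 24 months > 9: 1 > 9 is false
  NOT co-signer present: yes → false
  annual income ≥ 45017 USD: 74476 ≥ 45017 is true
  loan-to-value ratio ≤ 32.1%: 118.5 ≤ 32.1 is false
  cash reserves < 2 months: 29 < 2 is false
  months employed ≤ 166 months: 69 ≤ 166 is true
  property type ∈ {primary, secondary}: investment is not in the set → false
  requested loan amount ≥ 649912 USD: 346735 ≥ 649912 is false
  credit score ≤ 672: 704 ≤ 672 is false
  requested loan amount ≥ 493124 USD: 346735 ≥ 493124 is false
  credit score ≤ 572: 704 ≤ 572 is false
  down-payment percentage between 8.8% and 43.5%: 4.7 in [8.8, 43.5] is false
Combine:
[1.1.3] true AND true = true
[1.1] false OR false OR true = true
[1.2.1.2] false OR false = false
[1.2.1.3.1] false OR true = true
[1.2.1.3] NOT true = false
[1.2.1] false OR false OR false = false
[1.2] NOT false = true
[1] true AND true = true
[2.1] false AND false AND true = false
[2.2] exactly-one(false, false) = false
[2.3.1] exactly-one(false, false) = false
[2.3] NOT false = true
[2] false OR false OR true = true
[3] false → false (antecedent false ⇒ implication holds) = true
[root] true OR true OR true = true
Overall: true → approved

Approved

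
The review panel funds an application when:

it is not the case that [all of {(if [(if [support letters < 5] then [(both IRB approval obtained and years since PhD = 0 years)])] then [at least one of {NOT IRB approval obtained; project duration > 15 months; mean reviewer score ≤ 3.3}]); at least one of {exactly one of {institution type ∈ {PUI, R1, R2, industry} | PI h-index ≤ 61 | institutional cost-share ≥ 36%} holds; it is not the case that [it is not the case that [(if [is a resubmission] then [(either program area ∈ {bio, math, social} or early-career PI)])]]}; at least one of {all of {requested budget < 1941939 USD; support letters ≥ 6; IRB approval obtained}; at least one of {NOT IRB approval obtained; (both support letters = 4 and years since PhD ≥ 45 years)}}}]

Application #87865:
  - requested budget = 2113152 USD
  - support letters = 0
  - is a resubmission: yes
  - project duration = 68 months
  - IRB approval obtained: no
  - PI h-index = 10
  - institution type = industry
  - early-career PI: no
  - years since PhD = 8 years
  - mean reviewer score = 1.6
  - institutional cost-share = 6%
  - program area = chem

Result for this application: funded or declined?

Atomic conditions:
  support letters < 5: 0 < 5 is true
  IRB approval obtained: no → false
  years since PhD = 0 years: 8 == 0 is false
  NOT IRB approval obtained: no → true
  project duration > 15 months: 68 > 15 is true
  mean reviewer score ≤ 3.3: 1.6 ≤ 3.3 is true
  institution type ∈ {PUI, R1, R2, industry}: industry is in the set → true
  PI h-index ≤ 61: 10 ≤ 61 is true
  institutional cost-share ≥ 36%: 6 ≥ 36 is false
  is a resubmission: yes → true
  program area ∈ {bio, math, social}: chem is not in the set → false
  early-career PI: no → false
  requested budget < 1941939 USD: 2113152 < 1941939 is false
  support letters ≥ 6: 0 ≥ 6 is false
  support letters = 4: 0 == 4 is false
  years since PhD ≥ 45 years: 8 ≥ 45 is false
Combine:
[1.1.1.2] false AND false = false
[1.1.1] true → false = false
[1.1.2] true OR true OR true = true
[1.1] false → true (antecedent false ⇒ implication holds) = true
[1.2.1] exactly-one(true, true, false) = false
[1.2.2.1.1.2] false OR false = false
[1.2.2.1.1] true → false = false
[1.2.2.1] NOT false = true
[1.2.2] NOT true = false
[1.2] false OR false = false
[1.3.1] false AND false AND false = false
[1.3.2.2] false AND false = false
[1.3.2] true OR false = true
[1.3] false OR true = true
[1] true AND false AND true = false
[root] NOT false = true
Overall: true → funded

Funded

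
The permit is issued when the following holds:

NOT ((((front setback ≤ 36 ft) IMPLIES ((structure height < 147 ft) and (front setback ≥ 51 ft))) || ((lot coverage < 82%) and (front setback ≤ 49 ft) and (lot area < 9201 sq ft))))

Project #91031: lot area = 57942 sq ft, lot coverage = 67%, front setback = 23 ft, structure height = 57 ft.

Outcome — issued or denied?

Atomic conditions:
  front setback ≤ 36 ft: 23 ≤ 36 is true
  structure height < 147 ft: 57 < 147 is true
  front setback ≥ 51 ft: 23 ≥ 51 is false
  lot coverage < 82%: 67 < 82 is true
  front setback ≤ 49 ft: 23 ≤ 49 is true
  lot area < 9201 sq ft: 57942 < 9201 is false
Combine:
[1.1.2] true AND false = false
[1.1] true → false = false
[1.2] true AND true AND false = false
[1] false OR false = false
[root] NOT false = true
Overall: true → issued

Issued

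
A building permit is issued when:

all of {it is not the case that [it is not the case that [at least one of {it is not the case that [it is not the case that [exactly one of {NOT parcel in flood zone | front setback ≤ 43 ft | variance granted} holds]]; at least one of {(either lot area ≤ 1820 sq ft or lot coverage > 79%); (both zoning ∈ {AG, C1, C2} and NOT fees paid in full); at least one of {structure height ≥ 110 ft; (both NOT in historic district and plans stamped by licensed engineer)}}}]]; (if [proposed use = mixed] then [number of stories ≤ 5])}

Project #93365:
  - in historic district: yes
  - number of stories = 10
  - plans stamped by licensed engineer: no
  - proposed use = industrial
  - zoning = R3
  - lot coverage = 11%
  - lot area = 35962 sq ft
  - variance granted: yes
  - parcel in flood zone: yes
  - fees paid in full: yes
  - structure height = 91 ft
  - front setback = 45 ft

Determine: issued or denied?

Atomic conditions:
  NOT parcel in flood zone: yes → false
  front setback ≤ 43 ft: 45 ≤ 43 is false
  variance granted: yes → true
  lot area ≤ 1820 sq ft: 35962 ≤ 1820 is false
  lot coverage > 79%: 11 > 79 is false
  zoning ∈ {AG, C1, C2}: R3 is not in the set → false
  NOT fees paid in full: yes → false
  structure height ≥ 110 ft: 91 ≥ 110 is false
  NOT in historic district: yes → false
  plans stamped by licensed engineer: no → false
  proposed use = mixed: industrial == mixed is false
  number of stories ≤ 5: 10 ≤ 5 is false
Combine:
[1.1.1.1.1.1] exactly-one(false, false, true) = true
[1.1.1.1.1] NOT true = false
[1.1.1.1] NOT false = true
[1.1.1.2.1] false OR false = false
[1.1.1.2.2] false AND false = false
[1.1.1.2.3.2] false AND false = false
[1.1.1.2.3] false OR false = false
[1.1.1.2] false OR false OR false = false
[1.1.1] true OR false = true
[1.1] NOT true = false
[1] NOT false = true
[2] false → false (antecedent false ⇒ implication holds) = true
[root] true AND true = true
Overall: true → issued

Issued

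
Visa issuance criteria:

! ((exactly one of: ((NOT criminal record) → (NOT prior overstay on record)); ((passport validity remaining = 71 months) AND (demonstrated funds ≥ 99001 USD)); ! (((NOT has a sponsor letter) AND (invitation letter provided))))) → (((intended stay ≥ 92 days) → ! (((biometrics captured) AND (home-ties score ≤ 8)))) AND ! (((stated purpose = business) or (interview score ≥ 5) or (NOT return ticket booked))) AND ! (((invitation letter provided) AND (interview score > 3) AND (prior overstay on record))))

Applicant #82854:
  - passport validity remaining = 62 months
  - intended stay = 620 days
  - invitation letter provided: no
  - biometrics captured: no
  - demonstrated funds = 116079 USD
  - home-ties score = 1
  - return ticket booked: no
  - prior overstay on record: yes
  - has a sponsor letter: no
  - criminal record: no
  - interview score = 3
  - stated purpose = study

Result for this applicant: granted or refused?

Atomic conditions:
  NOT criminal record: no → true
  NOT prior overstay on record: yes → false
  passport validity remaining = 71 months: 62 == 71 is false
  demonstrated funds ≥ 99001 USD: 116079 ≥ 99001 is true
  NOT has a sponsor letter: no → true
  invitation letter provided: no → false
  intended stay ≥ 92 days: 620 ≥ 92 is true
  biometrics captured: no → false
  home-ties score ≤ 8: 1 ≤ 8 is true
  stated purpose = business: study == business is false
  interview score ≥ 5: 3 ≥ 5 is false
  NOT return ticket booked: no → true
  interview score > 3: 3 > 3 is false
  prior overstay on record: yes → true
Combine:
[1.1.1] true → false = false
[1.1.2] false AND true = false
[1.1.3.1] true AND false = false
[1.1.3] NOT false = true
[1.1] exactly-one(false, false, true) = true
[1] NOT true = false
[2.1.2.1] false AND true = false
[2.1.2] NOT false = true
[2.1] true → true = true
[2.2.1] false OR false OR true = true
[2.2] NOT true = false
[2.3.1] false AND false AND true = false
[2.3] NOT false = true
[2] true AND false AND true = false
[root] false → false (antecedent false ⇒ implication holds) = true
Overall: true → granted

Granted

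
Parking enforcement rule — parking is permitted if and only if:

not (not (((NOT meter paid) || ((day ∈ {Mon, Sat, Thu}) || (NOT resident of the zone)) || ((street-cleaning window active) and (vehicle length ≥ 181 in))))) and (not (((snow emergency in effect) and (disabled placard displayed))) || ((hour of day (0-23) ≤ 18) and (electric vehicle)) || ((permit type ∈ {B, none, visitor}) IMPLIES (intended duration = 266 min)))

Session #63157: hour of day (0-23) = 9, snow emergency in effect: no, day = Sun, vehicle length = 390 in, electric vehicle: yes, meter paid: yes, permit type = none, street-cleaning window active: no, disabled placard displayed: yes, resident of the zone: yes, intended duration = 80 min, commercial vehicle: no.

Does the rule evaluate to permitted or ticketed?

Atomic conditions:
  NOT meter paid: yes → false
  day ∈ {Mon, Sat, Thu}: Sun is not in the set → false
  NOT resident of the zone: yes → false
  street-cleaning window active: no → false
  vehicle length ≥ 181 in: 390 ≥ 181 is true
  snow emergency in effect: no → false
  disabled placard displayed: yes → true
  hour of day (0-23) ≤ 18: 9 ≤ 18 is true
  electric vehicle: yes → true
  permit type ∈ {B, none, visitor}: none is in the set → true
  intended duration = 266 min: 80 == 266 is false
Combine:
[1.1.1.2] false OR false = false
[1.1.1.3] false AND true = false
[1.1.1] false OR false OR false = false
[1.1] NOT false = true
[1] NOT true = false
[2.1.1] false AND true = false
[2.1] NOT false = true
[2.2] true AND true = true
[2.3] true → false = false
[2] true OR true OR false = true
[root] false AND true = false
Overall: false → ticketed

Ticketed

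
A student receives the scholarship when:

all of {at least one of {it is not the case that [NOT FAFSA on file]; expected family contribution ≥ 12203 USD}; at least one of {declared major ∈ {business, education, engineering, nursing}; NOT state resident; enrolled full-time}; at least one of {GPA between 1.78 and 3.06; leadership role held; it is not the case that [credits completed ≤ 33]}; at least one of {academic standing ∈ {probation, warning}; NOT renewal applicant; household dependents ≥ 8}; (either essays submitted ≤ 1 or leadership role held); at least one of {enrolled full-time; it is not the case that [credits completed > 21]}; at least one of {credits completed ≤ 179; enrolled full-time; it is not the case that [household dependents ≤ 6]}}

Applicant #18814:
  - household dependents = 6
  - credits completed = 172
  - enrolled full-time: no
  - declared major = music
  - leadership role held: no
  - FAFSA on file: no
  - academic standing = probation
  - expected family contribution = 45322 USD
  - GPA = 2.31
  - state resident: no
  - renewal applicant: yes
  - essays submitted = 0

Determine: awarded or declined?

Atomic conditions:
  NOT FAFSA on file: no → true
  expected family contribution ≥ 12203 USD: 45322 ≥ 12203 is true
  declared major ∈ {business, education, engineering, nursing}: music is not in the set → false
  NOT state resident: no → true
  enrolled full-time: no → false
  GPA between 1.78 and 3.06: 2.31 in [1.78, 3.06] is true
  leadership role held: no → false
  credits completed ≤ 33: 172 ≤ 33 is false
  academic standing ∈ {probation, warning}: probation is in the set → true
  NOT renewal applicant: yes → false
  household dependents ≥ 8: 6 ≥ 8 is false
  essays submitted ≤ 1: 0 ≤ 1 is true
  credits completed > 21: 172 > 21 is true
  credits completed ≤ 179: 172 ≤ 179 is true
  household dependents ≤ 6: 6 ≤ 6 is true
Combine:
[1.1] NOT true = false
[1] false OR true = true
[2] false OR true OR false = true
[3.3] NOT false = true
[3] true OR false OR true = true
[4] true OR false OR false = true
[5] true OR false = true
[6.2] NOT true = false
[6] false OR false = false
[7.3] NOT true = false
[7] true OR false OR false = true
[root] true AND true AND true AND true AND true AND false AND true = false
Overall: false → declined

Declined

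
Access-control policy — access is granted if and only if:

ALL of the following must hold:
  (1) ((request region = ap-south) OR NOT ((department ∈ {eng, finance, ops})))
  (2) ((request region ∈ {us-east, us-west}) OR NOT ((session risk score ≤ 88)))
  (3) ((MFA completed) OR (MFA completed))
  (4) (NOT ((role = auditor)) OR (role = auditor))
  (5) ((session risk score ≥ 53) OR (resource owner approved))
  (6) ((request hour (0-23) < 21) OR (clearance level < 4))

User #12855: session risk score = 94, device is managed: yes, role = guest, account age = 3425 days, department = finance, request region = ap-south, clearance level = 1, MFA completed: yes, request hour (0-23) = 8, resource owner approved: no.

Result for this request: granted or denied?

Granted

Atomic conditions:
  request region = ap-south: ap-south == ap-south is true
  department ∈ {eng, finance, ops}: finance is in the set → true
  request region ∈ {us-east, us-west}: ap-south is not in the set → false
  session risk score ≤ 88: 94 ≤ 88 is false
  MFA completed: yes → true
  role = auditor: guest == auditor is false
  session risk score ≥ 53: 94 ≥ 53 is true
  resource owner approved: no → false
  request hour (0-23) < 21: 8 < 21 is true
  clearance level < 4: 1 < 4 is true
Combine:
[1.2] NOT true = false
[1] true OR false = true
[2.2] NOT false = true
[2] false OR true = true
[3] true OR true = true
[4.1] NOT false = true
[4] true OR false = true
[5] true OR false = true
[6] true OR true = true
[root] true AND true AND true AND true AND true AND true = true
Overall: true → granted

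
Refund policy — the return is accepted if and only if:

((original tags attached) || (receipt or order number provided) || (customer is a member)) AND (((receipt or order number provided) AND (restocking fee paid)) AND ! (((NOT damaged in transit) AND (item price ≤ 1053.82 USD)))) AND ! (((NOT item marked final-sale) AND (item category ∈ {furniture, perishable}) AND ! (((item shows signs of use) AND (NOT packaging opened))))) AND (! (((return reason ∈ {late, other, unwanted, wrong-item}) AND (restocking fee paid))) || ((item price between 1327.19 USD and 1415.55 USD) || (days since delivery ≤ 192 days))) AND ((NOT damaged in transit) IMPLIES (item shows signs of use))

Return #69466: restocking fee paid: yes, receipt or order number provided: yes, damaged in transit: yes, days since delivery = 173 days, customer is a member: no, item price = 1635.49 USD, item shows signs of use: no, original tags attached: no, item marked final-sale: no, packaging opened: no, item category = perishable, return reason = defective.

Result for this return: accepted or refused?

Atomic conditions:
  original tags attached: no → false
  receipt or order number provided: yes → true
  customer is a member: no → false
  restocking fee paid: yes → true
  NOT damaged in transit: yes → false
  item price ≤ 1053.82 USD: 1635.49 ≤ 1053.82 is false
  NOT item marked final-sale: no → true
  item category ∈ {furniture, perishable}: perishable is in the set → true
  item shows signs of use: no → false
  NOT packaging opened: no → true
  return reason ∈ {late, other, unwanted, wrong-item}: defective is not in the set → false
  item price between 1327.19 USD and 1415.55 USD: 1635.49 in [1327.19, 1415.55] is false
  days since delivery ≤ 192 days: 173 ≤ 192 is true
Combine:
[1] false OR true OR false = true
[2.1] true AND true = true
[2.2.1] false AND false = false
[2.2] NOT false = true
[2] true AND true = true
[3.1.3.1] false AND true = false
[3.1.3] NOT false = true
[3.1] true AND true AND true = true
[3] NOT true = false
[4.1.1] false AND true = false
[4.1] NOT false = true
[4.2] false OR true = true
[4] true OR true = true
[5] false → false (antecedent false ⇒ implication holds) = true
[root] true AND true AND false AND true AND true = false
Overall: false → refused

Refused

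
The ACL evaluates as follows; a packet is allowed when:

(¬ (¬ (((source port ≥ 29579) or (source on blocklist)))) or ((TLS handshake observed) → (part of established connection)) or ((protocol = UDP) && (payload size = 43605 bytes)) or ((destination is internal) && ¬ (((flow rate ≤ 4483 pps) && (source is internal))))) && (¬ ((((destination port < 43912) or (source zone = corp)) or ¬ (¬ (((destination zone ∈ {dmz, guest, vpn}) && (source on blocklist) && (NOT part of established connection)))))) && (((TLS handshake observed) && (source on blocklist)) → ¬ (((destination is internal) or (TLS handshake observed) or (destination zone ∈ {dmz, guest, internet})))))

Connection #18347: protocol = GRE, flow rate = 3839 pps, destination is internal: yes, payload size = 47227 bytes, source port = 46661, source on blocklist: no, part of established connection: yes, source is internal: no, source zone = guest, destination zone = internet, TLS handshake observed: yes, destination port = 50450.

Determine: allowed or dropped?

Atomic conditions:
  source port ≥ 29579: 46661 ≥ 29579 is true
  source on blocklist: no → false
  TLS handshake observed: yes → true
  part of established connection: yes → true
  protocol = UDP: GRE == UDP is false
  payload size = 43605 bytes: 47227 == 43605 is false
  destination is internal: yes → true
  flow rate ≤ 4483 pps: 3839 ≤ 4483 is true
  source is internal: no → false
  destination port < 43912: 50450 < 43912 is false
  source zone = corp: guest == corp is false
  destination zone ∈ {dmz, guest, vpn}: internet is not in the set → false
  NOT part of established connection: yes → false
  destination zone ∈ {dmz, guest, internet}: internet is in the set → true
Combine:
[1.1.1.1] true OR false = true
[1.1.1] NOT true = false
[1.1] NOT false = true
[1.2] true → true = true
[1.3] false AND false = false
[1.4.2.1] true AND false = false
[1.4.2] NOT false = true
[1.4] true AND true = true
[1] true OR true OR false OR true = true
[2.1.1.1] false OR false = false
[2.1.1.2.1.1] false AND false AND false = false
[2.1.1.2.1] NOT false = true
[2.1.1.2] NOT true = false
[2.1.1] false OR false = false
[2.1] NOT false = true
[2.2.1] true AND false = false
[2.2.2.1] true OR true OR true = true
[2.2.2] NOT true = false
[2.2] false → false (antecedent false ⇒ implication holds) = true
[2] true AND true = true
[root] true AND true = true
Overall: true → allowed

Allowed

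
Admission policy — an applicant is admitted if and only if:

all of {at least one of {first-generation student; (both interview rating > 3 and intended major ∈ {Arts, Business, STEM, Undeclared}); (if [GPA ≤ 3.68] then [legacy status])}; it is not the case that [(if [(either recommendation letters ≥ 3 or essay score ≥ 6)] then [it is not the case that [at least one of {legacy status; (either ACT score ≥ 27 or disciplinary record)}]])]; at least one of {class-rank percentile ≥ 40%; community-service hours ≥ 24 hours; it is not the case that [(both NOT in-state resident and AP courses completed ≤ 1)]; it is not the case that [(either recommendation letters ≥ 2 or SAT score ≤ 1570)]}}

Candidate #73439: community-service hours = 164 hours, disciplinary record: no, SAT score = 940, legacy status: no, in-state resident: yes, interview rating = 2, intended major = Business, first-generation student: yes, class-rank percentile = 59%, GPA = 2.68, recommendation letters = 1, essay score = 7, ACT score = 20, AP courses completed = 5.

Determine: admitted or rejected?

Atomic conditions:
  first-generation student: yes → true
  interview rating > 3: 2 > 3 is false
  intended major ∈ {Arts, Business, STEM, Undeclared}: Business is in the set → true
  GPA ≤ 3.68: 2.68 ≤ 3.68 is true
  legacy status: no → false
  recommendation letters ≥ 3: 1 ≥ 3 is false
  essay score ≥ 6: 7 ≥ 6 is true
  ACT score ≥ 27: 20 ≥ 27 is false
  disciplinary record: no → false
  class-rank percentile ≥ 40%: 59 ≥ 40 is true
  community-service hours ≥ 24 hours: 164 ≥ 24 is true
  NOT in-state resident: yes → false
  AP courses completed ≤ 1: 5 ≤ 1 is false
  recommendation letters ≥ 2: 1 ≥ 2 is false
  SAT score ≤ 1570: 940 ≤ 1570 is true
Combine:
[1.2] false AND true = false
[1.3] true → false = false
[1] true OR false OR false = true
[2.1.1] false OR true = true
[2.1.2.1.2] false OR false = false
[2.1.2.1] false OR false = false
[2.1.2] NOT false = true
[2.1] true → true = true
[2] NOT true = false
[3.3.1] false AND false = false
[3.3] NOT false = true
[3.4.1] false OR true = true
[3.4] NOT true = false
[3] true OR true OR true OR false = true
[root] true AND false AND true = false
Overall: false → rejected

Rejected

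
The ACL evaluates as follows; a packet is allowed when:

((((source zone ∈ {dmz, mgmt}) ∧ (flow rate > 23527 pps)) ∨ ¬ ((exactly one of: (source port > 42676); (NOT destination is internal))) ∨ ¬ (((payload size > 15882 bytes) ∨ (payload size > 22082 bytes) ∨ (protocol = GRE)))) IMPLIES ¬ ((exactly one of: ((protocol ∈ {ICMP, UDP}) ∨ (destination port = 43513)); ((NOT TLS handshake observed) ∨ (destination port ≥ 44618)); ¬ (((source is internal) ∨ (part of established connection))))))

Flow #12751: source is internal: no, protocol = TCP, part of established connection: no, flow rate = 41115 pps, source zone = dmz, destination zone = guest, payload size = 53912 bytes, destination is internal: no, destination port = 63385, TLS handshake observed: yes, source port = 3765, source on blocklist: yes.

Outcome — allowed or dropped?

Allowed

Atomic conditions:
  source zone ∈ {dmz, mgmt}: dmz is in the set → true
  flow rate > 23527 pps: 41115 > 23527 is true
  source port > 42676: 3765 > 42676 is false
  NOT destination is internal: no → true
  payload size > 15882 bytes: 53912 > 15882 is true
  payload size > 22082 bytes: 53912 > 22082 is true
  protocol = GRE: TCP == GRE is false
  protocol ∈ {ICMP, UDP}: TCP is not in the set → false
  destination port = 43513: 63385 == 43513 is false
  NOT TLS handshake observed: yes → false
  destination port ≥ 44618: 63385 ≥ 44618 is true
  source is internal: no → false
  part of established connection: no → false
Combine:
[1.1] true AND true = true
[1.2.1] exactly-one(false, true) = true
[1.2] NOT true = false
[1.3.1] true OR true OR false = true
[1.3] NOT true = false
[1] true OR false OR false = true
[2.1.1] false OR false = false
[2.1.2] false OR true = true
[2.1.3.1] false OR false = false
[2.1.3] NOT false = true
[2.1] exactly-one(false, true, true) = false
[2] NOT false = true
[root] true → true = true
Overall: true → allowed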